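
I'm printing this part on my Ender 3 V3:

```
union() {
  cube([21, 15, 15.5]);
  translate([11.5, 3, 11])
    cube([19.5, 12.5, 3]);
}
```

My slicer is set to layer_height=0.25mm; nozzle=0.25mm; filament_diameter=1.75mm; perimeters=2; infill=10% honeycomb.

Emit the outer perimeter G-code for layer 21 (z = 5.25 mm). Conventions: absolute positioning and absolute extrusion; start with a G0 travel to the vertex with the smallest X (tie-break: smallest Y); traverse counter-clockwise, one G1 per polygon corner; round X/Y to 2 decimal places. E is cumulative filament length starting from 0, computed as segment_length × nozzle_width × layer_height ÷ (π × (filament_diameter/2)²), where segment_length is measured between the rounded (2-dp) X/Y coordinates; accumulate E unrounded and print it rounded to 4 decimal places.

At z = 5.25 mm: the cube (footprint 21×15) is included at this height; the cube at (11.5, 3) is not intersected at this z (z outside [11, 14]); Merging all regions: only the 21×15 cube is present, so the union is just that shape — 1 connected region. The outline is a single polygon with 4 vertices. Extrusion per mm of travel: 0.25 × 0.25 / (π × 0.875²) = 0.025984. Accumulating E over each segment gives final E = 1.8709.

G0 X0.00 Y0.00 Z5.25
G1 X21.00 Y0.00 E0.5457
G1 X21.00 Y15.00 E0.9354
G1 X0.00 Y15.00 E1.4811
G1 X0.00 Y0.00 E1.8709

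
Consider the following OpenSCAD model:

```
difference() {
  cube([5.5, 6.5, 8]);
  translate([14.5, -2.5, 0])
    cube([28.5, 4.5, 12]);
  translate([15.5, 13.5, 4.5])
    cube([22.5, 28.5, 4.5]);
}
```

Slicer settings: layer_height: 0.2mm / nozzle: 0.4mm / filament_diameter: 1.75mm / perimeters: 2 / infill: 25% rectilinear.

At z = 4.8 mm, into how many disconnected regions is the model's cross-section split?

1

At z = 4.8 mm: the cube (footprint 5.5×6.5) is included at this height; the cube at (14.5, -2.5) (footprint 28.5×4.5) is included at this height; the 22.5×28.5 cube at (15.5, 13.5) contributes its full rectangle; After the difference (first − rest): starting from the 5.5×6.5 cube, the 28.5×4.5 cube at (14.5, -2.5) misses the remaining region (no effect); the 22.5×28.5 cube at (15.5, 13.5) misses the remaining region (no effect) — 1 connected region. The result has 1 disconnected region.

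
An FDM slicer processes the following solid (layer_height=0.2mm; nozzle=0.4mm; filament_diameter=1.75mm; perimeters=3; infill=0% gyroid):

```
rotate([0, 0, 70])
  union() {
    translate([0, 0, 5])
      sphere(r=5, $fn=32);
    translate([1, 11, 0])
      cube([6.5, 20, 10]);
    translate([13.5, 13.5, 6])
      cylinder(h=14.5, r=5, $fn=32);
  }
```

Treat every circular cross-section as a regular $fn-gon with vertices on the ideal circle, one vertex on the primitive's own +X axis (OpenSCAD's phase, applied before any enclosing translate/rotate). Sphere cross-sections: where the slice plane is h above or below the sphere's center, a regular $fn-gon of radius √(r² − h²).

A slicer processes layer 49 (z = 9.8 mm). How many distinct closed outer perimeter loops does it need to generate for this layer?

At z = 9.8 mm: the r=5 sphere slices to a regular 32-gon of circumradius 1.400 (√(r²−h²) with h=4.8 from center); the cube at (1, 11) is present — its section is the full 6.5×20 rectangle; the r=5 cylinder at (13.5, 13.5) contributes a regular 32-gon of circumradius 5; Merging all regions: the 3 present regions are separate (no shared area or edge), so areas and boundary lengths simply add and each stays a separate island — 3 connected regions; (whole slice rotated 70° about Z — lengths, areas and connectivity unchanged). The result has 3 disconnected regions.

3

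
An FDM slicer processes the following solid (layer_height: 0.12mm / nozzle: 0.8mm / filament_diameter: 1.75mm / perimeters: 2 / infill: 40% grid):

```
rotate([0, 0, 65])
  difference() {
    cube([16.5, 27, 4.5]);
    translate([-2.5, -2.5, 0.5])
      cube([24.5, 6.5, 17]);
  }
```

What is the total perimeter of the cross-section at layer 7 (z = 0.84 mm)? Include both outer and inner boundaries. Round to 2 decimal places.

79.00 mm

At z = 0.84 mm: the cube is present — its section is the full 16.5×27 rectangle (perimeter 87.00 mm); the cube at (-2.5, -2.5) is present — its section is the full 24.5×6.5 rectangle (perimeter 62.00 mm); Subtracting the remaining from the first: starting from the 16.5×27 cube, the 24.5×6.5 cube at (-2.5, -2.5) partially overlaps it — only the 66.00 mm² overlap (of its 159.25 mm²) is removed, clipping the outline — boundary = 79.00 mm; (whole slice rotated 65° about Z — lengths, areas and connectivity unchanged). Overall, the cross-section is a single solid region. Total boundary length (outer) = 79.00 mm.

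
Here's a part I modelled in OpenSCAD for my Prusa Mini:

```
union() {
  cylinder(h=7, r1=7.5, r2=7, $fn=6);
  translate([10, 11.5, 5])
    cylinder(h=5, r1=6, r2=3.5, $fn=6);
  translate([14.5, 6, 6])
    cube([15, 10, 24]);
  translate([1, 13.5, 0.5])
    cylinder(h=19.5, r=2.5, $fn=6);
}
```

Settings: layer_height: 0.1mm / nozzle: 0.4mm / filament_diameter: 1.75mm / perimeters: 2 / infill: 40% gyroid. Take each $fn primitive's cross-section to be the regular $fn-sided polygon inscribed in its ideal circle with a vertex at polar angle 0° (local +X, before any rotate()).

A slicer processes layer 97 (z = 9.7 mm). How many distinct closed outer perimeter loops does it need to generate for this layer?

3

At z = 9.7 mm: the cone is not intersected at this z (z outside [0, 7]); the cone at (10, 11.5): at t=0.940 of its height the radius interpolates to r₁+(r₂−r₁)t = 3.650, giving a regular 6-gon of that circumradius; the cube at (14.5, 6) (footprint 15×10) is included at this height; the r=2.5 cylinder at (1, 13.5) contributes a regular 6-gon of circumradius 2.5; Merging all regions: the 3 present regions are separate (no shared area or edge), so areas and boundary lengths simply add and each stays a separate island — 3 connected regions. The result has 3 disconnected regions.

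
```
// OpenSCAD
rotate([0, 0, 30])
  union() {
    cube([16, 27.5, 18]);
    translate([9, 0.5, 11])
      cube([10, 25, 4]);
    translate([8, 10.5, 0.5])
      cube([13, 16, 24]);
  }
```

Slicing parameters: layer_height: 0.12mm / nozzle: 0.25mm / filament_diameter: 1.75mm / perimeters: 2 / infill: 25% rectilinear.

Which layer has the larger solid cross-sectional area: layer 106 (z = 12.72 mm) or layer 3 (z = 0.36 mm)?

layer 106 (z = 12.72 mm)

Layer 106 (z = 12.72): the 16×27.5 cube contributes its full rectangle (area 440.00 mm²); the cube at (9, 0.5) (footprint 10×25) is included at this height (area 250.00 mm²); the cube at (8, 10.5) is present — its section is the full 13×16 rectangle (area 208.00 mm²); Merging all regions: the regions partially overlap — summed areas 898.00 mm² minus the doubly-counted overlap 348.00 mm² gives 550.00 mm² — area = 550.00 mm²; (whole slice rotated 30° about Z — lengths, areas and connectivity unchanged). So its area = 550.00 mm². Layer 3 (z = 0.36): the 16×27.5 cube contributes its full rectangle (area 440.00 mm²); the cube at (9, 0.5) is absent (z outside [11, 15]); the cube at (8, 10.5) does not reach this height (z outside [0.5, 24.5]); Taking the union: only the 16×27.5 cube is present, so the union is just that shape — area = 440.00 mm²; (rotated 30° about Z; rotation is an isometry so areas/perimeters/island counts are preserved). So its area = 440.00 mm². Layer 106 is larger (550.00 vs 440.00 mm²).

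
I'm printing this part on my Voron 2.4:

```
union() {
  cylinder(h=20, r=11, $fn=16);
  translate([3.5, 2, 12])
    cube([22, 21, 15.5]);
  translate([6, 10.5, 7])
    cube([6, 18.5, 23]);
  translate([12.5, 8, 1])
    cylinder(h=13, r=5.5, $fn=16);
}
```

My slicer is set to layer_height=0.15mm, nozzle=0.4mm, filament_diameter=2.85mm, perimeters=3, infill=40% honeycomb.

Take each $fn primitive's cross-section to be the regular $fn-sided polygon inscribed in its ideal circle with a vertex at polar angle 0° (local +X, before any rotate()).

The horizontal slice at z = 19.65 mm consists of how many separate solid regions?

At z = 19.65 mm: the r=11 cylinder contributes a regular 16-gon of circumradius 11; the 22×21 cube at (3.5, 2) contributes its full rectangle; the cube at (6, 10.5) is present — its section is the full 6×18.5 rectangle; the cylinder at (12.5, 8) is absent (z outside [1, 14]); Merging all regions: the regions partially overlap (shared area 115.73 mm²), so overlapping operands fuse into one piece — 1 connected region. The result has 1 disconnected region.

1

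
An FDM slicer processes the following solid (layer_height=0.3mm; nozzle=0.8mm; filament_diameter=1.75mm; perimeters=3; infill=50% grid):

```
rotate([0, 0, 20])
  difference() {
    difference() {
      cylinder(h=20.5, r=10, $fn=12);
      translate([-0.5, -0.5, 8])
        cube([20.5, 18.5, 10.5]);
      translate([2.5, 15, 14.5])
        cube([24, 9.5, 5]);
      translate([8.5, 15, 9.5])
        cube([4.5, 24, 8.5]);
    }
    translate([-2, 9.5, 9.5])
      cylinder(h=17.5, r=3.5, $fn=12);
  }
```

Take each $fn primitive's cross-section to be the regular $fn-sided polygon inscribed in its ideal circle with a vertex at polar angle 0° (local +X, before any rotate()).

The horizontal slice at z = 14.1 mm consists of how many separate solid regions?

At z = 14.1 mm: the cylinder: section is a regular 12-gon, circumradius r=10; the cube at (-0.5, -0.5) is present — its section is the full 20.5×18.5 rectangle; the cube at (2.5, 15) is absent (z outside [14.5, 19.5]); the 4.5×24 cube at (8.5, 15) contributes its full rectangle; After the difference (first − rest): starting from the r=10 cylinder, the 20.5×18.5 cube at (-0.5, -0.5) partially overlaps it — only the 85.18 mm² overlap (of its 379.25 mm²) is removed, clipping the outline; the 4.5×24 cube at (8.5, 15) misses the remaining region (no effect) — 1 connected region; the cylinder at (-2, 9.5): section is a regular 12-gon, circumradius r=3.5; After the difference (first − rest): starting from that combined region, the r=3.5 cylinder at (-2, 9.5) partially overlaps it — only the 12.71 mm² overlap (of its 36.75 mm²) is removed, clipping the outline — 1 connected region; (rotated 20° about Z; rotation is an isometry so areas/perimeters/island counts are preserved). The result has 1 disconnected region.

1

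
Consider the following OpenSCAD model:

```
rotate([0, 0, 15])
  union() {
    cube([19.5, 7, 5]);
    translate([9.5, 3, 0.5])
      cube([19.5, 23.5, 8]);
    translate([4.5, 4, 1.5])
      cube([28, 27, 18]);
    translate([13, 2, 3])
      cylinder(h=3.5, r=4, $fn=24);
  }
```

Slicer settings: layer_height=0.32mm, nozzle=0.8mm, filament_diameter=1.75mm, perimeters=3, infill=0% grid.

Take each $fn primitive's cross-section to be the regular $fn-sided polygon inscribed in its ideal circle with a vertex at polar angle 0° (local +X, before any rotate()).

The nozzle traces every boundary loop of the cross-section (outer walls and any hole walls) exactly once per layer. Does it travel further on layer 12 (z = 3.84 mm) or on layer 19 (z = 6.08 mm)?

layer 12 (z = 3.84 mm)

Layer 12 (z = 3.84): the 19.5×7 cube contributes its full rectangle (perimeter 53.00 mm); the cube at (9.5, 3) (footprint 19.5×23.5) is included at this height (perimeter 86.00 mm); the 28×27 cube at (4.5, 4) contributes its full rectangle (perimeter 110.00 mm); the r=4 cylinder at (13, 2) gives a regular 24-gon of circumradius 4 (constant along its height) (perimeter = 2·24·4.000·sin(180°/24) = 25.06 mm); Merging all regions: the regions partially overlap (shared area 533.81 mm²), so the edge portions inside another operand are dropped and the merged outline is re-measured after clipping — boundary = 128.43 mm; (rotated 15° about Z; rotation is an isometry so areas/perimeters/island counts are preserved). So its perimeter = 128.43 mm. Layer 19 (z = 6.08): the cube is absent (z outside [0, 5]); the cube at (9.5, 3) (footprint 19.5×23.5) is included at this height (perimeter 86.00 mm); the cube at (4.5, 4) is present — its section is the full 28×27 rectangle (perimeter 110.00 mm); the cylinder at (13, 2): section is a regular 24-gon, circumradius r=4 (perimeter = 2·24·4.000·sin(180°/24) = 25.06 mm); Combining (union): the regions partially overlap (shared area 455.56 mm²), so the edge portions inside another operand are dropped and the merged outline is re-measured after clipping — boundary = 119.25 mm; (whole slice rotated 15° about Z — lengths, areas and connectivity unchanged). So its perimeter = 119.25 mm. Layer 12 is larger (128.43 vs 119.25 mm).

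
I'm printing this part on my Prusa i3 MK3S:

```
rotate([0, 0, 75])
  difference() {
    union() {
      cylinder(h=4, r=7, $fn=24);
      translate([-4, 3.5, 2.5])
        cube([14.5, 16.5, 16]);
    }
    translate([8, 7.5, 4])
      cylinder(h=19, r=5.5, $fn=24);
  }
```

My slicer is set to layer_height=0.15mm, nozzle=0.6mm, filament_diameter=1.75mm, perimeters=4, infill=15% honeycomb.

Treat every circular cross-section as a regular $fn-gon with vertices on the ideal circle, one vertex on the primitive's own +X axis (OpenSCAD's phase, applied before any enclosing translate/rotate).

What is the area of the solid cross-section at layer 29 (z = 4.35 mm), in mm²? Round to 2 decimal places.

At z = 4.35 mm: the cylinder does not reach this height (z outside [0, 4]); the 14.5×16.5 cube at (-4, 3.5) contributes its full rectangle (area 239.25 mm²); Combining (union): only the 14.5×16.5 cube at (-4, 3.5) is present, so the union is just that shape — area = 239.25 mm²; the r=5.5 cylinder at (8, 7.5) gives a regular 24-gon of circumradius 5.5 (constant along its height) (area = (24/2)·5.500²·sin(360°/24) = 93.95 mm²); After the difference (first − rest): starting from the result so far (239.25 mm²), the r=5.5 cylinder at (8, 7.5) partially overlaps it — only the 66.39 mm² overlap (of its 93.95 mm²) is removed, clipping the outline — area = 172.86 mm²; (whole slice rotated 75° about Z — lengths, areas and connectivity unchanged). Overall, the cross-section is a single solid region. Net area = 172.86 mm².

172.86 mm²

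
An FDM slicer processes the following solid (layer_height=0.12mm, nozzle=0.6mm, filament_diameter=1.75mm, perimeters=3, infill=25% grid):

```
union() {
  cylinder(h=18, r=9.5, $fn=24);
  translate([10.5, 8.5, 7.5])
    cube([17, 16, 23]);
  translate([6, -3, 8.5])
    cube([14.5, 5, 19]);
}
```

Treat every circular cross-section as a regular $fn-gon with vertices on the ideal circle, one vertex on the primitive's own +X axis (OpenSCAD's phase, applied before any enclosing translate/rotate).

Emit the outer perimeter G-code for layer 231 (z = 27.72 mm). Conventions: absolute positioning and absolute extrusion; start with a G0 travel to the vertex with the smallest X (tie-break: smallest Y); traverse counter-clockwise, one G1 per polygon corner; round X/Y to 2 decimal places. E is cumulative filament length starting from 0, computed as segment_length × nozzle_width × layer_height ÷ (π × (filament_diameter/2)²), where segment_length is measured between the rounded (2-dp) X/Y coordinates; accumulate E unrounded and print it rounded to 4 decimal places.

G0 X10.50 Y8.50 Z27.72
G1 X27.50 Y8.50 E0.5089
G1 X27.50 Y24.50 E0.9878
G1 X10.50 Y24.50 E1.4967
G1 X10.50 Y8.50 E1.9757

At z = 27.72 mm: the cylinder is absent (z outside [0, 18]); the cube at (10.5, 8.5) (footprint 17×16) is included at this height; the cube at (6, -3) does not reach this height (z outside [8.5, 27.5]); Taking the union: only the 17×16 cube at (10.5, 8.5) is present, so the union is just that shape — 1 connected region. The outline is a single polygon with 4 vertices. Extrusion per mm of travel: 0.6 × 0.12 / (π × 0.875²) = 0.029934. Accumulating E over each segment gives final E = 1.9757.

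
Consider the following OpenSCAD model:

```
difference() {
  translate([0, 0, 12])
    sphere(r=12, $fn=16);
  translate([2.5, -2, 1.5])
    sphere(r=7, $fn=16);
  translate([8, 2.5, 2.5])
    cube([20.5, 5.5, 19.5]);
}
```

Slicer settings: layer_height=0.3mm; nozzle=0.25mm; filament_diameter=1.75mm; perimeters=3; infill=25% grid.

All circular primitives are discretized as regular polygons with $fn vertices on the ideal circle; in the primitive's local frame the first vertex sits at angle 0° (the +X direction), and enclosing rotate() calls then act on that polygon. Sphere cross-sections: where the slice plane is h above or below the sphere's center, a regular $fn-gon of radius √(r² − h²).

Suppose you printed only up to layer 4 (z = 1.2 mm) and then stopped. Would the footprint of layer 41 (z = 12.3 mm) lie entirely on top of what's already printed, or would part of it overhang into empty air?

Compare the two slices. At z = 1.2: the sphere: section is a regular 16-gon, circumradius = √(r²−h²) = √(12²−10.8²) = 5.231 (area = (16/2)·5.231²·sin(360°/16) = 83.76 mm²); the sphere at (2.5, -2): section is a regular 16-gon, circumradius = √(r²−h²) = √(7²−0.3²) = 6.994 (area = (16/2)·6.994²·sin(360°/16) = 149.74 mm²); the cube at (8, 2.5) is not intersected at this z (z outside [2.5, 22]); Subtracting the remaining from the first: starting from the r=12 sphere (83.76 mm²), the r=7 sphere at (2.5, -2) partially overlaps it — only the 72.53 mm² overlap (of its 149.74 mm²) is removed, clipping the outline — area = 11.23 mm². At z = 12.3: the r=12 sphere slices to a regular 16-gon of circumradius 11.996 (√(r²−h²) with h=0.3 from center) (area = (16/2)·11.996²·sin(360°/16) = 440.58 mm²); the sphere at (2.5, -2) is absent (|z−center|=10.800 > r=7); the cube at (8, 2.5) (footprint 20.5×5.5) is included at this height (area 112.75 mm²); After the difference (first − rest): starting from the r=12 sphere (440.58 mm²), the 20.5×5.5 cube at (8, 2.5) partially overlaps it — only the 13.51 mm² overlap (of its 112.75 mm²) is removed, clipping the outline — area = 427.07 mm². Checking containment: at z = 12.3 the cross-section extends beyond the z = 1.2 cross-section by about 415.83 mm².

part overhangs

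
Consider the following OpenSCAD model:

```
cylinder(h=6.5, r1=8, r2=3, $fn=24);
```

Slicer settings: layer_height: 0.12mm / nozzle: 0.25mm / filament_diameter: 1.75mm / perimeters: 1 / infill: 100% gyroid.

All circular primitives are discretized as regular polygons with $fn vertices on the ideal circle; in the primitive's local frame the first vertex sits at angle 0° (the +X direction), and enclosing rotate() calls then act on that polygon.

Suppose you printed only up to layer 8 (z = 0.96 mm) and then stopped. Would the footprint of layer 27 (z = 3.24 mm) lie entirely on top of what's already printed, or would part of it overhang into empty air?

Compare the two slices. At z = 0.96: the cone: at t=0.148 of its height the radius interpolates to r₁+(r₂−r₁)t = 7.262, giving a regular 24-gon of that circumradius (area = (24/2)·7.262²·sin(360°/24) = 163.77 mm²). At z = 3.24: the cone: at t=0.498 of its height the radius interpolates to r₁+(r₂−r₁)t = 5.508, giving a regular 24-gon of that circumradius (area = (24/2)·5.508²·sin(360°/24) = 94.21 mm²). Checking containment: the cross-section at z = 3.24 is a subset of the cross-section at z = 0.96.

entirely on top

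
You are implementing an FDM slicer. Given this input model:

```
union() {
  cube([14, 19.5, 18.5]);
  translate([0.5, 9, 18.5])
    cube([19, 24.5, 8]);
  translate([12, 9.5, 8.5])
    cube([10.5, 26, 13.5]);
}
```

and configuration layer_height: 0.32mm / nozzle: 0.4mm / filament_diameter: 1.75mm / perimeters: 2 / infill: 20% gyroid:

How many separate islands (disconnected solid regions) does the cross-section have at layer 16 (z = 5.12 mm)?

1

At z = 5.12 mm: the cube (footprint 14×19.5) is included at this height; the cube at (0.5, 9) is not intersected at this z (z outside [18.5, 26.5]); the cube at (12, 9.5) does not reach this height (z outside [8.5, 22]); Combining (union): only the 14×19.5 cube is present, so the union is just that shape — 1 connected region. Overall, the cross-section is a single solid region. Island count = 1.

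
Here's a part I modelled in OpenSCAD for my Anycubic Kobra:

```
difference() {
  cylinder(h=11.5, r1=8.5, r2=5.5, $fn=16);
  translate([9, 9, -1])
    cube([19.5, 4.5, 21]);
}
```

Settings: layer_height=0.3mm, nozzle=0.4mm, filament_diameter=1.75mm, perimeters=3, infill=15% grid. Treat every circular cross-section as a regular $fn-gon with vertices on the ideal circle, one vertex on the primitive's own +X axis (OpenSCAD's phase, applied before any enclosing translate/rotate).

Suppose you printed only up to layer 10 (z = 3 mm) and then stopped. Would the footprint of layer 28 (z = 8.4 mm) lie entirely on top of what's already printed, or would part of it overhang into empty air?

entirely on top

Compare the two slices. At z = 3: the cone: at t=0.261 of its height the radius interpolates to r₁+(r₂−r₁)t = 7.717, giving a regular 16-gon of that circumradius (area = (16/2)·7.717²·sin(360°/16) = 182.34 mm²); the 19.5×4.5 cube at (9, 9) contributes its full rectangle (area 87.75 mm²); Subtracting the remaining from the first: starting from the cone (182.34 mm²), the 19.5×4.5 cube at (9, 9) misses the remaining region (no effect) — area = 182.34 mm². At z = 8.4: the cone: at t=0.730 of its height the radius interpolates to r₁+(r₂−r₁)t = 6.309, giving a regular 16-gon of that circumradius (area = (16/2)·6.309²·sin(360°/16) = 121.85 mm²); the cube at (9, 9) (footprint 19.5×4.5) is included at this height (area 87.75 mm²); Taking the first minus the rest: starting from the cone (121.85 mm²), the 19.5×4.5 cube at (9, 9) misses the remaining region (no effect) — area = 121.85 mm². Checking containment: the cross-section at z = 8.4 is a subset of the cross-section at z = 3.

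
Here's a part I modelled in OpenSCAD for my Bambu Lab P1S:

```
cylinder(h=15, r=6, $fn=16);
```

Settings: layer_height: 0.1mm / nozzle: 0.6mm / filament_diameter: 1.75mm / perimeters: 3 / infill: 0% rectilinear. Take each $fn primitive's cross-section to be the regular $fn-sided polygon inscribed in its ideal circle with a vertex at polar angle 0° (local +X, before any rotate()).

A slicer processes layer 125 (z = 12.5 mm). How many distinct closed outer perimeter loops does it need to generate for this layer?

At z = 12.5 mm: the r=6 cylinder contributes a regular 16-gon of circumradius 6. The result has 1 disconnected region.

1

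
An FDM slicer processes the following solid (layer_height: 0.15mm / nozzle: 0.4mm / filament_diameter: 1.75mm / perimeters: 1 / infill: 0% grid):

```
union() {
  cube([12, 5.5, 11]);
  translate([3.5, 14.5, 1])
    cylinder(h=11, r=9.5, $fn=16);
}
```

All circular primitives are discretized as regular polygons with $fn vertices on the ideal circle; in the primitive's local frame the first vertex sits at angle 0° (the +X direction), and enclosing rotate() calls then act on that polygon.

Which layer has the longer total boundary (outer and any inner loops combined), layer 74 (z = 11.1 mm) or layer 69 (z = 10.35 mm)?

Layer 74 (z = 11.1): the cube is absent (z outside [0, 11]); the r=9.5 cylinder at (3.5, 14.5) contributes a regular 16-gon of circumradius 9.5 (perimeter = 2·16·9.500·sin(180°/16) = 59.31 mm); Taking the union: only the r=9.5 cylinder at (3.5, 14.5) is present, so the union is just that shape — boundary = 59.31 mm. So its perimeter = 59.31 mm. Layer 69 (z = 10.35): the cube (footprint 12×5.5) is included at this height (perimeter 35.00 mm); the r=9.5 cylinder at (3.5, 14.5) gives a regular 16-gon of circumradius 9.5 (constant along its height) (perimeter = 2·16·9.500·sin(180°/16) = 59.31 mm); Taking the union: the regions partially overlap (shared area 1.26 mm²), so the edge portions inside another operand are dropped and the merged outline is re-measured after clipping — boundary = 84.15 mm. So its perimeter = 84.15 mm. Layer 69 is larger (84.15 vs 59.31 mm).

layer 69 (z = 10.35 mm)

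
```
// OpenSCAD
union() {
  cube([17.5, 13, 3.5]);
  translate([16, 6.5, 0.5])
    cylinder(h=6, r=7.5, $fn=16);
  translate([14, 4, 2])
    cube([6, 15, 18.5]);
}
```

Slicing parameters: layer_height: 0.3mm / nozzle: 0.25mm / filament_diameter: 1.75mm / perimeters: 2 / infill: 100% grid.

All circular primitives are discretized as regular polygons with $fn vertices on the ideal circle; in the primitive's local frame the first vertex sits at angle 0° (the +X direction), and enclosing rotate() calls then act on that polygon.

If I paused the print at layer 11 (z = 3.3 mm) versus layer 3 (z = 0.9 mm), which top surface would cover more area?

layer 11 (z = 3.3 mm)

Layer 11 (z = 3.3): the cube is present — its section is the full 17.5×13 rectangle (area 227.50 mm²); the cylinder at (16, 6.5): section is a regular 16-gon, circumradius r=7.5 (area = (16/2)·7.500²·sin(360°/16) = 172.21 mm²); the cube at (14, 4) (footprint 6×15) is included at this height (area 90.00 mm²); Combining (union): the regions partially overlap — summed areas 489.71 mm² minus the doubly-counted overlap 158.94 mm² gives 330.77 mm² — area = 330.77 mm². So its area = 330.77 mm². Layer 3 (z = 0.9): the 17.5×13 cube contributes its full rectangle (area 227.50 mm²); the r=7.5 cylinder at (16, 6.5) contributes a regular 16-gon of circumradius 7.5 (area = (16/2)·7.500²·sin(360°/16) = 172.21 mm²); the cube at (14, 4) is absent (z outside [2, 20.5]); Combining (union): the regions partially overlap — summed areas 399.71 mm² minus the doubly-counted overlap 101.23 mm² gives 298.48 mm² — area = 298.48 mm². So its area = 298.48 mm². Layer 11 is larger (330.77 vs 298.48 mm²).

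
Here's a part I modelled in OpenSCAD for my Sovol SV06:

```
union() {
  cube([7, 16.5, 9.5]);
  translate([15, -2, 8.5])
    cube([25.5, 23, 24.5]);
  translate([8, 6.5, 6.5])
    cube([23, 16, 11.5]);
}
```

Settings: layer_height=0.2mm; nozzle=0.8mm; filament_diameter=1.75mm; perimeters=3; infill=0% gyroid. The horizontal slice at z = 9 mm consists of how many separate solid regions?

At z = 9 mm: the cube is present — its section is the full 7×16.5 rectangle; the 25.5×23 cube at (15, -2) contributes its full rectangle; the cube at (8, 6.5) is present — its section is the full 23×16 rectangle; Merging all regions: the regions partially overlap (shared area 232.00 mm²), so overlapping operands fuse into one piece — 2 connected regions. The result has 2 disconnected regions.

2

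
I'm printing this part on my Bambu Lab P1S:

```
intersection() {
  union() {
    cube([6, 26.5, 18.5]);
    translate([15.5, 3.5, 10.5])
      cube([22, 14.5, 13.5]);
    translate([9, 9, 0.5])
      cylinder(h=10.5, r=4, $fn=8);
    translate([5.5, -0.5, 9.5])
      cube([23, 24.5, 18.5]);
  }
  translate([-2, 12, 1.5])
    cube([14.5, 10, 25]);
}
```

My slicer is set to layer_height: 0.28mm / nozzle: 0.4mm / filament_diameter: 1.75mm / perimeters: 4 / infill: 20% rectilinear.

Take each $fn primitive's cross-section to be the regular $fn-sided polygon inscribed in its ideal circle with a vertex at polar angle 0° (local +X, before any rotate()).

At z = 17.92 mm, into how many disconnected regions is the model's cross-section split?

At z = 17.92 mm: the cube is present — its section is the full 6×26.5 rectangle; the cube at (15.5, 3.5) is present — its section is the full 22×14.5 rectangle; the cylinder at (9, 9) is not intersected at this z (z outside [0.5, 11]); the cube at (5.5, -0.5) is present — its section is the full 23×24.5 rectangle; Combining (union): the regions partially overlap (shared area 200.50 mm²), so overlapping operands fuse into one piece — 1 connected region; the cube at (-2, 12) is present — its section is the full 14.5×10 rectangle; After intersecting: the 14.5×10 cube at (-2, 12) partially overlaps that combined region; clipping to the common part keeps 125.00 mm² — 1 connected region. The result has 1 disconnected region.

1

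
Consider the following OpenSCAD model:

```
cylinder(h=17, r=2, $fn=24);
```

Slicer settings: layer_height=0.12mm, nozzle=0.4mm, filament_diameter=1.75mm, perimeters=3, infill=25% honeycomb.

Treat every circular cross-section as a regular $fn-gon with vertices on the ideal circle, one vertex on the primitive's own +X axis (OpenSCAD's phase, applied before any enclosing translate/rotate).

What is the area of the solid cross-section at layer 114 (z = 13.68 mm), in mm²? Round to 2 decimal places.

12.42 mm²

At z = 13.68 mm: the r=2 cylinder gives a regular 24-gon of circumradius 2 (constant along its height) (area = (24/2)·2.000²·sin(360°/24) = 12.42 mm²). Overall, the cross-section is a single solid region. Net area = 12.42 mm².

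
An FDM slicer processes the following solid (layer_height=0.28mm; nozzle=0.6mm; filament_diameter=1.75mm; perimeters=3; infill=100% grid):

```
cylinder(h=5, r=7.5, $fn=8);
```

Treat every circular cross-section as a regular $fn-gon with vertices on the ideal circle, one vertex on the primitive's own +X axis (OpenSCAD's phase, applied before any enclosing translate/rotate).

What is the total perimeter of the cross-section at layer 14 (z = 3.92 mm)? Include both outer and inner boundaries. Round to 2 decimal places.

45.92 mm

At z = 3.92 mm: the r=7.5 cylinder gives a regular 8-gon of circumradius 7.5 (constant along its height) (perimeter = 2·8·7.500·sin(180°/8) = 45.92 mm). Overall, the cross-section is a single solid region. Total boundary length (outer) = 45.92 mm.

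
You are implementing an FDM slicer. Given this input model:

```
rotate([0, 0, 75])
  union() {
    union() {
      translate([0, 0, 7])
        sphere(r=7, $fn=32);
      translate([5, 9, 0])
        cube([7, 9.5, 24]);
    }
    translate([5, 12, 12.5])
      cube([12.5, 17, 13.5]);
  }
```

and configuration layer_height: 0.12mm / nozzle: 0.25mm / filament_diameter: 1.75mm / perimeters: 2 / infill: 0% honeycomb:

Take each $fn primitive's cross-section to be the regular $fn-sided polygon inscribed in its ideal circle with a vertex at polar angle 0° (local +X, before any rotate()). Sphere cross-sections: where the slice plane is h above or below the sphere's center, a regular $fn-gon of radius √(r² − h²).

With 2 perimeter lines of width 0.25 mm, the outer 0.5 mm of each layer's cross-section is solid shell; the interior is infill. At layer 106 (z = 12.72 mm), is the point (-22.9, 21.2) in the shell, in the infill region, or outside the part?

At z = 12.72 mm: the sphere: section is a regular 32-gon, circumradius = √(r²−h²) = √(7²−5.72²) = 4.035; the cube at (5, 9) is present — its section is the full 7×9.5 rectangle; Taking the union: the 2 present regions are separate (no shared area or edge), so areas and boundary lengths simply add and each stays a separate island — 2 connected regions; the cube at (5, 12) (footprint 12.5×17) is included at this height; Combining (union): the regions partially overlap (shared area 45.50 mm²), so overlapping operands fuse into one piece — 2 connected regions; (rotated 75° about Z; rotation is an isometry so areas/perimeters/island counts are preserved). Overall, the cross-section has 2 separate islands. Undo the 75° rotation: the query point maps to (14.551, 27.607) in the un-rotated model frame. The nearest boundary edge runs (5.00, 29.00)→(17.50, 29.00); distance from the point to it = 1.39 mm. (Shell/infill is judged within the island containing the point — the largest one.) The point is inside the cross-section and 1.39 mm from the nearest boundary — more than the 0.5 mm shell width (2 × 0.25), so it's in the infill interior.

infill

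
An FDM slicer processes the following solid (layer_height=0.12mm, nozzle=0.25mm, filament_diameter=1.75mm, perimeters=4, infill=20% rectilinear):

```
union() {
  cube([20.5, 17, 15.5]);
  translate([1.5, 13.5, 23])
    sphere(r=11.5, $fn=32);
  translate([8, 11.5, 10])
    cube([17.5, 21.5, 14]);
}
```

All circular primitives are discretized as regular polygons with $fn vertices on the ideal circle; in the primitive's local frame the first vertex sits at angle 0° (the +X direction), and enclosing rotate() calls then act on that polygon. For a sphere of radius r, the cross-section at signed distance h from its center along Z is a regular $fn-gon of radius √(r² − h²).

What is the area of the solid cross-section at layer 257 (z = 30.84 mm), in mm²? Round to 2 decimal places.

220.95 mm²

At z = 30.84 mm: the cube is absent (z outside [0, 15.5]); the r=11.5 sphere at (1.5, 13.5) slices to a regular 32-gon of circumradius 8.413 (√(r²−h²) with h=7.84 from center) (area = (32/2)·8.413²·sin(360°/32) = 220.95 mm²); the cube at (8, 11.5) is absent (z outside [10, 24]); Combining (union): only the r=11.5 sphere at (1.5, 13.5) is present, so the union is just that shape — area = 220.95 mm². Overall, the cross-section is a single solid region. Net area = 220.95 mm².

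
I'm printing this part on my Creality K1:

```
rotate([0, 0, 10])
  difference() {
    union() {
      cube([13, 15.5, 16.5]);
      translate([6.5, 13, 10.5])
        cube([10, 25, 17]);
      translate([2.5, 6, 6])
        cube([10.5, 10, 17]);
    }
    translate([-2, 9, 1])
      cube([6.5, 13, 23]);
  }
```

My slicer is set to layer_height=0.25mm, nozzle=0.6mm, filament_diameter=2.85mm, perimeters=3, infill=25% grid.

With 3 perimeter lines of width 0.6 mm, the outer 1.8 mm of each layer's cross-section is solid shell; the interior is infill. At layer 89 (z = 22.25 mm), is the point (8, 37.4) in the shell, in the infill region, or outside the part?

At z = 22.25 mm: the cube is not intersected at this z (z outside [0, 16.5]); the cube at (6.5, 13) is present — its section is the full 10×25 rectangle; the cube at (2.5, 6) (footprint 10.5×10) is included at this height; Merging all regions: the regions partially overlap (shared area 19.50 mm²), so overlapping operands fuse into one piece — 1 connected region; the cube at (-2, 9) is present — its section is the full 6.5×13 rectangle; Taking the first minus the rest: starting from the result so far, the 6.5×13 cube at (-2, 9) partially overlaps it — only the 14.00 mm² overlap (of its 84.50 mm²) is removed, clipping the outline — 1 connected region; (rotated 10° about Z; rotation is an isometry so areas/perimeters/island counts are preserved). Overall, the cross-section is a single solid region. Undo the 10° rotation: the query point maps to (14.373, 35.443) in the un-rotated model frame. The nearest boundary edge runs (16.50, 38.00)→(16.50, 13.00); distance from the point to it = 2.13 mm. The point is inside the cross-section and 2.13 mm from the nearest boundary — more than the 1.8 mm shell width (3 × 0.6), so it's in the infill interior.

infill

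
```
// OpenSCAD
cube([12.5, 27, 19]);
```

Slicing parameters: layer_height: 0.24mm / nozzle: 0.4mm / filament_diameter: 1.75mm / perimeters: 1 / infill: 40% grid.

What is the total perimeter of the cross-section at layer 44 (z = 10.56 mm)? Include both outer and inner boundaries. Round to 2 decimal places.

79.00 mm

At z = 10.56 mm: the 12.5×27 cube contributes its full rectangle (perimeter 79.00 mm). Overall, the cross-section is a single solid region. Total boundary length (outer) = 79.00 mm.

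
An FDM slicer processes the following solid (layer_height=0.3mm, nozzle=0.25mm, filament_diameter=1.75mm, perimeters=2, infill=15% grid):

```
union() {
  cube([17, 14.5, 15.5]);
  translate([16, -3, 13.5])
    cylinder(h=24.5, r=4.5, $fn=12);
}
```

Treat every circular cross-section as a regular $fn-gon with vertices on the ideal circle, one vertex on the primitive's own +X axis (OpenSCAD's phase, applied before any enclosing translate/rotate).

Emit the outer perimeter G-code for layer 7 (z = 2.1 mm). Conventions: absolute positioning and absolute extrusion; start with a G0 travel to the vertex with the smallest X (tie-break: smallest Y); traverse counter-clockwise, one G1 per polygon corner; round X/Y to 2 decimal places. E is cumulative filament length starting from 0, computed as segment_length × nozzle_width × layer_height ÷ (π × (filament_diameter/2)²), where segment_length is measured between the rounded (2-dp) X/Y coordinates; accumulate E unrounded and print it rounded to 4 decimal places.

At z = 2.1 mm: the 17×14.5 cube contributes its full rectangle; the cylinder at (16, -3) is absent (z outside [13.5, 38]); Taking the union: only the 17×14.5 cube is present, so the union is just that shape — 1 connected region. The outline is a single polygon with 4 vertices. Extrusion per mm of travel: 0.25 × 0.3 / (π × 0.875²) = 0.031181. Accumulating E over each segment gives final E = 1.9644.

G0 X0.00 Y0.00 Z2.10
G1 X17.00 Y0.00 E0.5301
G1 X17.00 Y14.50 E0.9822
G1 X0.00 Y14.50 E1.5123
G1 X0.00 Y0.00 E1.9644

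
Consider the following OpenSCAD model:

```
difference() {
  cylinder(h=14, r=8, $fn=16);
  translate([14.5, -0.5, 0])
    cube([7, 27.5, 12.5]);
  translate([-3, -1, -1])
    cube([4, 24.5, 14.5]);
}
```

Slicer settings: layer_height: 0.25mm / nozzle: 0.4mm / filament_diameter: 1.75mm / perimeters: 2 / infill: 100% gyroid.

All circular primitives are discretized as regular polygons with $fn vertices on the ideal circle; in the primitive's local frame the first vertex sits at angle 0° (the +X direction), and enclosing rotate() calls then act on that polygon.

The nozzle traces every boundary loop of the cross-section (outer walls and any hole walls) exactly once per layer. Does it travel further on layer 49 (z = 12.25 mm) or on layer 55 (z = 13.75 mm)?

layer 49 (z = 12.25 mm)

Layer 49 (z = 12.25): the r=8 cylinder contributes a regular 16-gon of circumradius 8 (perimeter = 2·16·8.000·sin(180°/16) = 49.94 mm); the cube at (14.5, -0.5) is present — its section is the full 7×27.5 rectangle (perimeter 69.00 mm); the cube at (-3, -1) (footprint 4×24.5) is included at this height (perimeter 57.00 mm); Taking the first minus the rest: starting from the r=8 cylinder, the 7×27.5 cube at (14.5, -0.5) misses the remaining region (no effect); the 4×24.5 cube at (-3, -1) partially overlaps it — only the 35.01 mm² overlap (of its 98.00 mm²) is removed, clipping the outline — boundary = 67.07 mm. So its perimeter = 67.07 mm. Layer 55 (z = 13.75): the r=8 cylinder gives a regular 16-gon of circumradius 8 (constant along its height) (perimeter = 2·16·8.000·sin(180°/16) = 49.94 mm); the cube at (14.5, -0.5) does not reach this height (z outside [0, 12.5]); the cube at (-3, -1) does not reach this height (z outside [-1, 13.5]); Taking the first minus the rest: none of the subtracted shapes is present at this height, so the r=8 cylinder is unchanged — boundary = 49.94 mm. So its perimeter = 49.94 mm. Layer 49 is larger (67.07 vs 49.94 mm).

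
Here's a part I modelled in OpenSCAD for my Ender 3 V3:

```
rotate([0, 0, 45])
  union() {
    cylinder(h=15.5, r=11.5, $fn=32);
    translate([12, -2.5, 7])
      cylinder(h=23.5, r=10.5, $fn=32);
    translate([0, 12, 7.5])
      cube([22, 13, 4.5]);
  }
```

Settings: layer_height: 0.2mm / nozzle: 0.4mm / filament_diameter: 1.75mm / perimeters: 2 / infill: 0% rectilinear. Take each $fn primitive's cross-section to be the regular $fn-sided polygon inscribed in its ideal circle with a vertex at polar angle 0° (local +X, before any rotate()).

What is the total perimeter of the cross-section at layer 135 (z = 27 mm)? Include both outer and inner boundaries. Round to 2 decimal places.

65.87 mm

At z = 27 mm: the cylinder is absent (z outside [0, 15.5]); the r=10.5 cylinder at (12, -2.5) gives a regular 32-gon of circumradius 10.5 (constant along its height) (perimeter = 2·32·10.500·sin(180°/32) = 65.87 mm); the cube at (0, 12) is absent (z outside [7.5, 12]); Taking the union: only the r=10.5 cylinder at (12, -2.5) is present, so the union is just that shape — boundary = 65.87 mm; (rotated 45° about Z; rotation is an isometry so areas/perimeters/island counts are preserved). Overall, the cross-section is a single solid region. Total boundary length (outer) = 65.87 mm.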